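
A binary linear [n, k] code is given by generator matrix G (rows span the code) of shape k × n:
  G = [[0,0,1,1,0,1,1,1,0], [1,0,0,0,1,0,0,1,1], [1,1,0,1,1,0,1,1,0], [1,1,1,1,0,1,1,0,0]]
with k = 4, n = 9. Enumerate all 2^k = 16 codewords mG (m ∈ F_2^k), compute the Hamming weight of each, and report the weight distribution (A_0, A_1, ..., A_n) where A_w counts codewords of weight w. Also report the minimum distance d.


Weight distribution: A_0 = 1, A_3 = 3, A_4 = 4, A_5 = 4, A_6 = 2, A_7 = 1, A_8 = 1. Minimum distance d = 3.

Enumerate all 2^4 = 16 messages m ∈ F_2^4.
For each, compute codeword c = mG in F_2^9, then tally its weight.
  m = 0000 → c = 000000000, weight = 0.
  m = 1000 → c = 001101110, weight = 5.
  m = 0100 → c = 100010011, weight = 4.
  m = 1100 → c = 101111101, weight = 7.
  m = 0010 → c = 110110110, weight = 6.
  m = 1010 → c = 111011000, weight = 5.
  m = 0110 → c = 010100101, weight = 4.
  m = 1110 → c = 011001011, weight = 5.
  m = 0001 → c = 111101100, weight = 6.
  m = 1001 → c = 110000010, weight = 3.
  m = 0101 → c = 011111111, weight = 8.
  m = 1101 → c = 010010001, weight = 3.
  m = 0011 → c = 001011010, weight = 4.
  m = 1011 → c = 000110100, weight = 3.
  m = 0111 → c = 101001001, weight = 4.
  m = 1111 → c = 100100111, weight = 5.
Tally weights:
  weight 0: 1 codewords.
  weight 3: 3 codewords.
  weight 4: 4 codewords.
  weight 5: 4 codewords.
  weight 6: 2 codewords.
  weight 7: 1 codewords.
  weight 8: 1 codewords.
Minimum distance d = smallest w > 0 with A_w > 0 = 3.
Sanity: Σ A_w = 16 = 2^4 = 16 ✓.


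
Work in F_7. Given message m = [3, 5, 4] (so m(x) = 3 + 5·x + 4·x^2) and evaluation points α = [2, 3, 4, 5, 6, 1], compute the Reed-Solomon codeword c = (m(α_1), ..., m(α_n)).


c = [1, 5, 3, 2, 2, 5]

Message polynomial: m(x) = 3 + 5·x + 4·x^2 (mod 7).
For each evaluation point α_i, compute m(α_i) mod 7:
  α_1 = 2: Horner steps 4 → 6 → 1, so m(2) = 1.
  α_2 = 3: Horner steps 4 → 3 → 5, so m(3) = 5.
  α_3 = 4: Horner steps 4 → 0 → 3, so m(4) = 3.
  α_4 = 5: Horner steps 4 → 4 → 2, so m(5) = 2.
  α_5 = 6: Horner steps 4 → 1 → 2, so m(6) = 2.
  α_6 = 1: Horner steps 4 → 2 → 5, so m(1) = 5.
Codeword c = [1, 5, 3, 2, 2, 5] ∈ F_7^6.


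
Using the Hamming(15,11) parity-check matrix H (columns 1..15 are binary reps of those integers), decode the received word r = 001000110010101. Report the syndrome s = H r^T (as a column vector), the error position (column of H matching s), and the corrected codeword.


s = (0, 1, 0, 1)^T, error position = 5, corrected codeword c = 001010110010101

Compute s = H r^T mod 2 one row at a time:
  s_1 = 1 + 0 + 0 + 1 + 0 + 1 + 0 + 1 = 4 ≡ 0 (mod 2).
  s_2 = 0 + 0 + 0 + 1 + 0 + 1 + 0 + 1 = 3 ≡ 1 (mod 2).
  s_3 = 0 + 1 + 0 + 1 + 0 + 1 + 0 + 1 = 4 ≡ 0 (mod 2).
  s_4 = 0 + 1 + 0 + 1 + 0 + 1 + 1 + 1 = 5 ≡ 1 (mod 2).
s = (0, 1, 0, 1)^T — this equals column 5 of H (binary 0101), so error is at position 5.
Correct: flip bit 5 of r = 001000110010101 to get c = 001010110010101.


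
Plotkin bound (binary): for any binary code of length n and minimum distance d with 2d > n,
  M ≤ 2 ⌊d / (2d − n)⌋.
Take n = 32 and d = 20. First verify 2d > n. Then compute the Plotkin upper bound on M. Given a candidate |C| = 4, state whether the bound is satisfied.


Plotkin bound M ≤ 4; given |C| = 4 ≤ bound (satisfied).

Check applicability: 2d = 40, n = 32.
2d − n = 8 > 0, so Plotkin applies.
Compute d/(2d−n) = 20/8 ≈ 2.5000.
⌊d/(2d−n)⌋ = 2.
Plotkin bound: M ≤ 2·2 = 4.
Given |C| = 4, check: satisfied.
This |C| is at the Plotkin bound.


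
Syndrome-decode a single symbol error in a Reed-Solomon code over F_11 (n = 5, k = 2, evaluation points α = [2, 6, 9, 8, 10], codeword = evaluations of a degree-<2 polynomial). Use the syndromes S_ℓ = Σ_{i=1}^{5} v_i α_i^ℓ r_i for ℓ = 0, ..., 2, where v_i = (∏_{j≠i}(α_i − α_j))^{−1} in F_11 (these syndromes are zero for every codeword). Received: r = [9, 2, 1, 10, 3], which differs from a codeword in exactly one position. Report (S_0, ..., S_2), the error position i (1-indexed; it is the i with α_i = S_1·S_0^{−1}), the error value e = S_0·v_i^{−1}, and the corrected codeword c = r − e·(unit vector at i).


S = (6, 3, 7), error at position 2, error magnitude e = 7, c = [9, 6, 1, 10, 3].

Step 1: column multipliers v_i = (∏_{j≠i}(α_i − α_j))^{−1} mod 11.
  i = 1 (α = 2): (2−6)(2−9)(2−8)(2−10) = (−4)·(−7)·(−6)·(−8) = 1344 ≡ 2, so v_1 = 2^{−1} = 6 (mod 11).
  i = 2 (α = 6): (6−2)(6−9)(6−8)(6−10) = 4·(−3)·(−2)·(−4) = −96 ≡ 3, so v_2 = 3^{−1} = 4 (mod 11).
  i = 3 (α = 9): (9−2)(9−6)(9−8)(9−10) = 7·3·1·(−1) = −21 ≡ 1, so v_3 = 1^{−1} = 1 (mod 11).
  i = 4 (α = 8): (8−2)(8−6)(8−9)(8−10) = 6·2·(−1)·(−2) = 24 ≡ 2, so v_4 = 2^{−1} = 6 (mod 11).
  i = 5 (α = 10): (10−2)(10−6)(10−9)(10−8) = 8·4·1·2 = 64 ≡ 9, so v_5 = 9^{−1} = 5 (mod 11).
  v = [6, 4, 1, 6, 5].
Step 2: syndromes of r = [9, 2, 1, 10, 3] (all sums mod 11).
  S_0 = Σ v_i r_i = 6·9 + 4·2 + 1·1 + 6·10 + 5·3 = 138 ≡ 6.
  S_1 = Σ v_i α_i r_i = 6·2·9 + 4·6·2 + 1·9·1 + 6·8·10 + 5·10·3 = 795 ≡ 3.
  α_i^2 mod 11 = [4, 3, 4, 9, 1].
  S_2 = Σ v_i α_i^2 r_i = 6·4·9 + 4·3·2 + 1·4·1 + 6·9·10 + 5·1·3 = 799 ≡ 7.
  S = (6, 3, 7) ≠ 0, so r is not a codeword (an error is present).
Step 3: locate the error. For a single error e at position i, S_ℓ = v_i·e·α_i^ℓ, so α_err = S_1/S_0.
  S_0^{−1} = 6^{−1} = 2 (mod 11), so α_err = 3·2 = 6 ≡ 6 = α_2. Error position i = 2.
  Consistency check: S_2/S_1 = 7·4 = 28 ≡ 6 = α_err ✓ (single-error assumption holds).
Step 4: error magnitude e = S_0/v_2 = S_0·∏_{j≠2}(α_2 − α_j) = 6·3 = 18 ≡ 7 (mod 11).
Step 5: correct position 2: c_2 = r_2 − e = 2 − 7 ≡ 6 (mod 11). Hence c = [9, 6, 1, 10, 3].
  Check: interpolating c through the α_i gives m(x) = 5 + 2·x (degree < 2) with m(α_i) = c_i for every i, so c is indeed a codeword.


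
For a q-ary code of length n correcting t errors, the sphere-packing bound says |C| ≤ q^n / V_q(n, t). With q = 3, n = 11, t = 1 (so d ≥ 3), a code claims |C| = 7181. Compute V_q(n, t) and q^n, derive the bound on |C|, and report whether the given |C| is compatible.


V_q(n, t) = 23, q^n = 177147, Hamming bound = 7702, |C| = 7181 ≤ bound (satisfied).

Step 1: Compute V_q(n, t) = Σ_{j=0}^1 C(n, j) (q−1)^j.
  j = 0: C(11,0)·(2)^0 = 1·1 = 1.
  j = 1: C(11,1)·(2)^1 = 11·2 = 22.
  V_q(n, t) = 1 + 22 = 23.
Step 2: q^n = 3^11 = 177147.
Step 3: Hamming bound ⌊q^n / V_q(n,t)⌋ = ⌊177147/23⌋ = 7702.
Step 4: Compare |C| = 7181 to 7702: satisfied.
The claimed |C| lies below the Hamming bound.


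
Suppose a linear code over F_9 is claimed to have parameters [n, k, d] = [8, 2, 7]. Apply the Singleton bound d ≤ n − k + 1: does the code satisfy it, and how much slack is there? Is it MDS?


Singleton RHS = n − k + 1 = 7, slack = 0, bound satisfied, MDS.

Singleton bound: d ≤ n − k + 1.
Here n = 8, k = 2, so n − k + 1 = 7.
Given d = 7, check d ≤ 7: YES.
Slack = (n − k + 1) − d = 0.
The code is MDS (slack = 0).
Description: the claimed parameters are [8, 2, 7]_9; such a code would be MDS (meets Singleton bound).


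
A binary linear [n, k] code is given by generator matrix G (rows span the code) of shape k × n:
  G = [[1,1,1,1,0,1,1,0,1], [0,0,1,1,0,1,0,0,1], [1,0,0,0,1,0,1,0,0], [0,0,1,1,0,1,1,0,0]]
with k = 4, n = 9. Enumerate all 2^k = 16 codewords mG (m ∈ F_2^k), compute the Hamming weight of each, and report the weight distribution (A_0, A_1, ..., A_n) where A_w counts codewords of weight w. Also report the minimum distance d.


Weight distribution: A_0 = 1, A_2 = 2, A_3 = 4, A_4 = 3, A_5 = 2, A_6 = 2, A_7 = 2. Minimum distance d = 2.

Enumerate all 2^4 = 16 messages m ∈ F_2^4.
For each, compute codeword c = mG in F_2^9, then tally its weight.
  m = 0000 → c = 000000000, weight = 0.
  m = 1000 → c = 111101101, weight = 7.
  m = 0100 → c = 001101001, weight = 4.
  m = 1100 → c = 110000100, weight = 3.
  m = 0010 → c = 100010100, weight = 3.
  m = 1010 → c = 011111001, weight = 6.
  m = 0110 → c = 101111101, weight = 7.
  m = 1110 → c = 010010000, weight = 2.
  m = 0001 → c = 001101100, weight = 4.
  m = 1001 → c = 110000001, weight = 3.
  m = 0101 → c = 000000101, weight = 2.
  m = 1101 → c = 111101000, weight = 5.
  m = 0011 → c = 101111000, weight = 5.
  m = 1011 → c = 010010101, weight = 4.
  m = 0111 → c = 100010001, weight = 3.
  m = 1111 → c = 011111100, weight = 6.
Tally weights:
  weight 0: 1 codewords.
  weight 2: 2 codewords.
  weight 3: 4 codewords.
  weight 4: 3 codewords.
  weight 5: 2 codewords.
  weight 6: 2 codewords.
  weight 7: 2 codewords.
Minimum distance d = smallest w > 0 with A_w > 0 = 2.
Sanity: Σ A_w = 16 = 2^4 = 16 ✓.


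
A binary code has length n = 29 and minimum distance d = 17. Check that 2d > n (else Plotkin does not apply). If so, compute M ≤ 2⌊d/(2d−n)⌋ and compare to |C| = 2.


Plotkin bound M ≤ 6; given |C| = 2 ≤ bound (satisfied).

Check applicability: 2d = 34, n = 29.
2d − n = 5 > 0, so Plotkin applies.
Compute d/(2d−n) = 17/5 ≈ 3.4000.
⌊d/(2d−n)⌋ = 3.
Plotkin bound: M ≤ 2·3 = 6.
Given |C| = 2, check: satisfied.
This |C| is below the Plotkin bound.


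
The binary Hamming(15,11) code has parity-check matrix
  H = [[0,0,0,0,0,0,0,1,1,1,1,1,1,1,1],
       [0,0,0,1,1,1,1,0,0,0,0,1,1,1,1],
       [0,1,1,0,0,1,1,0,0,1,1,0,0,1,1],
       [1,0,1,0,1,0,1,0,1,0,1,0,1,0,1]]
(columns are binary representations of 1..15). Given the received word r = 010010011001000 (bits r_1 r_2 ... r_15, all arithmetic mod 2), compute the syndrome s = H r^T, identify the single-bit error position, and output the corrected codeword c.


s = (1, 0, 1, 0)^T, error position = 10, corrected codeword c = 010010011101000

Compute s = H r^T mod 2 one row at a time:
  s_1 = 1 + 1 + 0 + 0 + 1 + 0 + 0 + 0 = 3 ≡ 1 (mod 2).
  s_2 = 0 + 1 + 0 + 0 + 1 + 0 + 0 + 0 = 2 ≡ 0 (mod 2).
  s_3 = 1 + 0 + 0 + 0 + 0 + 0 + 0 + 0 = 1 ≡ 1 (mod 2).
  s_4 = 0 + 0 + 1 + 0 + 1 + 0 + 0 + 0 = 2 ≡ 0 (mod 2).
s = (1, 0, 1, 0)^T — this equals column 10 of H (binary 1010), so error is at position 10.
Correct: flip bit 10 of r = 010010011001000 to get c = 010010011101000.


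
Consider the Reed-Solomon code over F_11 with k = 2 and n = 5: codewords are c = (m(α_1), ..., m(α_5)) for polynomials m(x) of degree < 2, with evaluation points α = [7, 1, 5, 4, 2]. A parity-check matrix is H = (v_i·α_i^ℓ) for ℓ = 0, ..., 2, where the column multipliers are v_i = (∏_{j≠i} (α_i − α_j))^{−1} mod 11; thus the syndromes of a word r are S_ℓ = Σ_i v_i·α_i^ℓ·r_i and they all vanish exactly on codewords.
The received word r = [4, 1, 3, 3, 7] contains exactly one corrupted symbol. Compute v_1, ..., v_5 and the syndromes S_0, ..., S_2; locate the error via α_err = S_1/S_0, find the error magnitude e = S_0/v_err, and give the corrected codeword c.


S = (4, 5, 9), error at position 4, error magnitude e = 6, c = [4, 1, 3, 8, 7].

Step 1: column multipliers v_i = (∏_{j≠i}(α_i − α_j))^{−1} mod 11.
  i = 1 (α = 7): (7−1)(7−5)(7−4)(7−2) = 6·2·3·5 = 180 ≡ 4, so v_1 = 4^{−1} = 3 (mod 11).
  i = 2 (α = 1): (1−7)(1−5)(1−4)(1−2) = (−6)·(−4)·(−3)·(−1) = 72 ≡ 6, so v_2 = 6^{−1} = 2 (mod 11).
  i = 3 (α = 5): (5−7)(5−1)(5−4)(5−2) = (−2)·4·1·3 = −24 ≡ 9, so v_3 = 9^{−1} = 5 (mod 11).
  i = 4 (α = 4): (4−7)(4−1)(4−5)(4−2) = (−3)·3·(−1)·2 = 18 ≡ 7, so v_4 = 7^{−1} = 8 (mod 11).
  i = 5 (α = 2): (2−7)(2−1)(2−5)(2−4) = (−5)·1·(−3)·(−2) = −30 ≡ 3, so v_5 = 3^{−1} = 4 (mod 11).
  v = [3, 2, 5, 8, 4].
Step 2: syndromes of r = [4, 1, 3, 3, 7] (all sums mod 11).
  S_0 = Σ v_i r_i = 3·4 + 2·1 + 5·3 + 8·3 + 4·7 = 81 ≡ 4.
  S_1 = Σ v_i α_i r_i = 3·7·4 + 2·1·1 + 5·5·3 + 8·4·3 + 4·2·7 = 313 ≡ 5.
  α_i^2 mod 11 = [5, 1, 3, 5, 4].
  S_2 = Σ v_i α_i^2 r_i = 3·5·4 + 2·1·1 + 5·3·3 + 8·5·3 + 4·4·7 = 339 ≡ 9.
  S = (4, 5, 9) ≠ 0, so r is not a codeword (an error is present).
Step 3: locate the error. For a single error e at position i, S_ℓ = v_i·e·α_i^ℓ, so α_err = S_1/S_0.
  S_0^{−1} = 4^{−1} = 3 (mod 11), so α_err = 5·3 = 15 ≡ 4 = α_4. Error position i = 4.
  Consistency check: S_2/S_1 = 9·9 = 81 ≡ 4 = α_err ✓ (single-error assumption holds).
Step 4: error magnitude e = S_0/v_4 = S_0·∏_{j≠4}(α_4 − α_j) = 4·7 = 28 ≡ 6 (mod 11).
Step 5: correct position 4: c_4 = r_4 − e = 3 − 6 ≡ 8 (mod 11). Hence c = [4, 1, 3, 8, 7].
  Check: interpolating c through the α_i gives m(x) = 6 + 6·x (degree < 2) with m(α_i) = c_i for every i, so c is indeed a codeword.


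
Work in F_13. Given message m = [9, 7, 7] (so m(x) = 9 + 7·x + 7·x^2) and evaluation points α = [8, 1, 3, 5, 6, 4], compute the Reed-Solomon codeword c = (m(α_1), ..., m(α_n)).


c = [6, 10, 2, 11, 4, 6]

Message polynomial: m(x) = 9 + 7·x + 7·x^2 (mod 13).
For each evaluation point α_i, compute m(α_i) mod 13:
  α_1 = 8: Horner steps 7 → 11 → 6, so m(8) = 6.
  α_2 = 1: Horner steps 7 → 1 → 10, so m(1) = 10.
  α_3 = 3: Horner steps 7 → 2 → 2, so m(3) = 2.
  α_4 = 5: Horner steps 7 → 3 → 11, so m(5) = 11.
  α_5 = 6: Horner steps 7 → 10 → 4, so m(6) = 4.
  α_6 = 4: Horner steps 7 → 9 → 6, so m(4) = 6.
Codeword c = [6, 10, 2, 11, 4, 6] ∈ F_13^6.


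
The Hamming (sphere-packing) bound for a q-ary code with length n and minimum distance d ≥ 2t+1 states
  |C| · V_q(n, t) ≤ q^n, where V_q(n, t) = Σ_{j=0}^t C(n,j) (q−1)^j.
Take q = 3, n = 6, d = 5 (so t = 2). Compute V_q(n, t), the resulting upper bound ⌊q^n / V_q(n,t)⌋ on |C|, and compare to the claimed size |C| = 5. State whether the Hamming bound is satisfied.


V_q(n, t) = 73, q^n = 729, Hamming bound = 9, |C| = 5 ≤ bound (satisfied).

Step 1: Compute V_q(n, t) = Σ_{j=0}^2 C(n, j) (q−1)^j.
  j = 0: C(6,0)·(2)^0 = 1·1 = 1.
  j = 1: C(6,1)·(2)^1 = 6·2 = 12.
  j = 2: C(6,2)·(2)^2 = 15·4 = 60.
  V_q(n, t) = 1 + 12 + 60 = 73.
Step 2: q^n = 3^6 = 729.
Step 3: Hamming bound ⌊q^n / V_q(n,t)⌋ = ⌊729/73⌋ = 9.
Step 4: Compare |C| = 5 to 9: satisfied.
The claimed |C| lies below the Hamming bound.


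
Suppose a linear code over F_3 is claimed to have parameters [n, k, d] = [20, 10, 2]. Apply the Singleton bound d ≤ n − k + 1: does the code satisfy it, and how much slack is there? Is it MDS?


Singleton RHS = n − k + 1 = 11, slack = 9, bound satisfied, not MDS.

Singleton bound: d ≤ n − k + 1.
Here n = 20, k = 10, so n − k + 1 = 11.
Given d = 2, check d ≤ 11: YES.
Slack = (n − k + 1) − d = 9.
The code is NOT MDS (slack = 9 > 0).
Description: the claimed parameters are [20, 10, 2]_3; such a code would be non-MDS.


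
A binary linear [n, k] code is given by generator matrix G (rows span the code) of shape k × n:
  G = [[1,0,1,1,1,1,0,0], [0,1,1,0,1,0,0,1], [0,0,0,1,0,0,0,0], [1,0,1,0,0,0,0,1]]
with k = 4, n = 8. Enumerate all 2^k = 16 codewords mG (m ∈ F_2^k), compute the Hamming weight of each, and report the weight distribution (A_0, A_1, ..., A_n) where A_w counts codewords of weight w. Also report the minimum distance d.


Weight distribution: A_0 = 1, A_1 = 1, A_3 = 4, A_4 = 7, A_5 = 3. Minimum distance d = 1.

Enumerate all 2^4 = 16 messages m ∈ F_2^4.
For each, compute codeword c = mG in F_2^8, then tally its weight.
  m = 0000 → c = 00000000, weight = 0.
  m = 1000 → c = 10111100, weight = 5.
  m = 0100 → c = 01101001, weight = 4.
  m = 1100 → c = 11010101, weight = 5.
  m = 0010 → c = 00010000, weight = 1.
  m = 1010 → c = 10101100, weight = 4.
  m = 0110 → c = 01111001, weight = 5.
  m = 1110 → c = 11000101, weight = 4.
  m = 0001 → c = 10100001, weight = 3.
  m = 1001 → c = 00011101, weight = 4.
  m = 0101 → c = 11001000, weight = 3.
  m = 1101 → c = 01110100, weight = 4.
  m = 0011 → c = 10110001, weight = 4.
  m = 1011 → c = 00001101, weight = 3.
  m = 0111 → c = 11011000, weight = 4.
  m = 1111 → c = 01100100, weight = 3.
Tally weights:
  weight 0: 1 codewords.
  weight 1: 1 codewords.
  weight 3: 4 codewords.
  weight 4: 7 codewords.
  weight 5: 3 codewords.
Minimum distance d = smallest w > 0 with A_w > 0 = 1.
Sanity: Σ A_w = 16 = 2^4 = 16 ✓.


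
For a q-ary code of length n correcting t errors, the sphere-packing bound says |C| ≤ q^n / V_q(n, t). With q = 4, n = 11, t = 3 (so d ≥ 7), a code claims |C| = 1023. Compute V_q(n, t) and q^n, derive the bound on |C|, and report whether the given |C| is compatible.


V_q(n, t) = 4984, q^n = 4194304, Hamming bound = 841, |C| = 1023 > bound (violated).

Step 1: Compute V_q(n, t) = Σ_{j=0}^3 C(n, j) (q−1)^j.
  j = 0: C(11,0)·(3)^0 = 1·1 = 1.
  j = 1: C(11,1)·(3)^1 = 11·3 = 33.
  j = 2: C(11,2)·(3)^2 = 55·9 = 495.
  j = 3: C(11,3)·(3)^3 = 165·27 = 4455.
  V_q(n, t) = 1 + 33 + 495 + 4455 = 4984.
Step 2: q^n = 4^11 = 4194304.
Step 3: Hamming bound ⌊q^n / V_q(n,t)⌋ = ⌊4194304/4984⌋ = 841.
Step 4: Compare |C| = 1023 to 841: violated.
The claimed |C| lies above the Hamming bound, so no 4-ary code of length 11 with d ≥ 7 can have 1023 codewords.


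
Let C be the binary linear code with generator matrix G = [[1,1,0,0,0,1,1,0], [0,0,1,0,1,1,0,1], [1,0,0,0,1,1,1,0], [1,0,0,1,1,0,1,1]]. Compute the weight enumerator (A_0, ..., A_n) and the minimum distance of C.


Weight distribution: A_0 = 1, A_2 = 1, A_3 = 3, A_4 = 5, A_5 = 4, A_6 = 1, A_7 = 1. Minimum distance d = 2.

Enumerate all 2^4 = 16 messages m ∈ F_2^4.
For each, compute codeword c = mG in F_2^8, then tally its weight.
  m = 0000 → c = 00000000, weight = 0.
  m = 1000 → c = 11000110, weight = 4.
  m = 0100 → c = 00101101, weight = 4.
  m = 1100 → c = 11101011, weight = 6.
  m = 0010 → c = 10001110, weight = 4.
  m = 1010 → c = 01001000, weight = 2.
  m = 0110 → c = 10100011, weight = 4.
  m = 1110 → c = 01100101, weight = 4.
  m = 0001 → c = 10011011, weight = 5.
  m = 1001 → c = 01011101, weight = 5.
  m = 0101 → c = 10110110, weight = 5.
  m = 1101 → c = 01110000, weight = 3.
  m = 0011 → c = 00010101, weight = 3.
  m = 1011 → c = 11010011, weight = 5.
  m = 0111 → c = 00111000, weight = 3.
  m = 1111 → c = 11111110, weight = 7.
Tally weights:
  weight 0: 1 codewords.
  weight 2: 1 codewords.
  weight 3: 3 codewords.
  weight 4: 5 codewords.
  weight 5: 4 codewords.
  weight 6: 1 codewords.
  weight 7: 1 codewords.
Minimum distance d = smallest w > 0 with A_w > 0 = 2.
Sanity: Σ A_w = 16 = 2^4 = 16 ✓.


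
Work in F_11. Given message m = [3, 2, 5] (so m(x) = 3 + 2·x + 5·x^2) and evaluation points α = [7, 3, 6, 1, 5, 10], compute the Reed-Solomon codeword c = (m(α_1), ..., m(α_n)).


c = [9, 10, 8, 10, 6, 6]

Message polynomial: m(x) = 3 + 2·x + 5·x^2 (mod 11).
For each evaluation point α_i, compute m(α_i) mod 11:
  α_1 = 7: Horner steps 5 → 4 → 9, so m(7) = 9.
  α_2 = 3: Horner steps 5 → 6 → 10, so m(3) = 10.
  α_3 = 6: Horner steps 5 → 10 → 8, so m(6) = 8.
  α_4 = 1: Horner steps 5 → 7 → 10, so m(1) = 10.
  α_5 = 5: Horner steps 5 → 5 → 6, so m(5) = 6.
  α_6 = 10: Horner steps 5 → 8 → 6, so m(10) = 6.
Codeword c = [9, 10, 8, 10, 6, 6] ∈ F_11^6.


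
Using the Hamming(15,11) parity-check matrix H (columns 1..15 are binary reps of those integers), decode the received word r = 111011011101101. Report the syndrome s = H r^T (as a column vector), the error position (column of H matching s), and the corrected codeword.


s = (0, 1, 1, 0)^T, error position = 6, corrected codeword c = 111010011101101

Compute s = H r^T mod 2 one row at a time:
  s_1 = 1 + 1 + 1 + 0 + 1 + 1 + 0 + 1 = 6 ≡ 0 (mod 2).
  s_2 = 0 + 1 + 1 + 0 + 1 + 1 + 0 + 1 = 5 ≡ 1 (mod 2).
  s_3 = 1 + 1 + 1 + 0 + 1 + 0 + 0 + 1 = 5 ≡ 1 (mod 2).
  s_4 = 1 + 1 + 1 + 0 + 1 + 0 + 1 + 1 = 6 ≡ 0 (mod 2).
s = (0, 1, 1, 0)^T — this equals column 6 of H (binary 0110), so error is at position 6.
Correct: flip bit 6 of r = 111011011101101 to get c = 111010011101101.


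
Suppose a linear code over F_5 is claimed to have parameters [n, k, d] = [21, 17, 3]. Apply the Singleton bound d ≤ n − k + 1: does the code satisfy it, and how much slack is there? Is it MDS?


Singleton RHS = n − k + 1 = 5, slack = 2, bound satisfied, not MDS.

Singleton bound: d ≤ n − k + 1.
Here n = 21, k = 17, so n − k + 1 = 5.
Given d = 3, check d ≤ 5: YES.
Slack = (n − k + 1) − d = 2.
The code is NOT MDS (slack = 2 > 0).
Description: the claimed parameters are [21, 17, 3]_5; such a code would be non-MDS.


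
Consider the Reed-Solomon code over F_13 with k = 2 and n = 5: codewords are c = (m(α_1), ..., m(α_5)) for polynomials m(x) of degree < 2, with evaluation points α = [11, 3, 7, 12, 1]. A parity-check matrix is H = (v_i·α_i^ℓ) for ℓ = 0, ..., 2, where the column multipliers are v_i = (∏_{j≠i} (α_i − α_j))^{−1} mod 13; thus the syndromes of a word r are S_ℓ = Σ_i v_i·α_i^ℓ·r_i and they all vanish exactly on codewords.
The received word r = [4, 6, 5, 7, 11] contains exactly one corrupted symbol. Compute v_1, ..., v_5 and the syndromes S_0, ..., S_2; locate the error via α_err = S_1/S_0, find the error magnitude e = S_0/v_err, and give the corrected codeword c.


S = (9, 9, 9), error at position 5, error magnitude e = 11, c = [4, 6, 5, 7, 0].

Step 1: column multipliers v_i = (∏_{j≠i}(α_i − α_j))^{−1} mod 13.
  i = 1 (α = 11): (11−3)(11−7)(11−12)(11−1) = 8·4·(−1)·10 = −320 ≡ 5, so v_1 = 5^{−1} = 8 (mod 13).
  i = 2 (α = 3): (3−11)(3−7)(3−12)(3−1) = (−8)·(−4)·(−9)·2 = −576 ≡ 9, so v_2 = 9^{−1} = 3 (mod 13).
  i = 3 (α = 7): (7−11)(7−3)(7−12)(7−1) = (−4)·4·(−5)·6 = 480 ≡ 12, so v_3 = 12^{−1} = 12 (mod 13).
  i = 4 (α = 12): (12−11)(12−3)(12−7)(12−1) = 1·9·5·11 = 495 ≡ 1, so v_4 = 1^{−1} = 1 (mod 13).
  i = 5 (α = 1): (1−11)(1−3)(1−7)(1−12) = (−10)·(−2)·(−6)·(−11) = 1320 ≡ 7, so v_5 = 7^{−1} = 2 (mod 13).
  v = [8, 3, 12, 1, 2].
Step 2: syndromes of r = [4, 6, 5, 7, 11] (all sums mod 13).
  S_0 = Σ v_i r_i = 8·4 + 3·6 + 12·5 + 1·7 + 2·11 = 139 ≡ 9.
  S_1 = Σ v_i α_i r_i = 8·11·4 + 3·3·6 + 12·7·5 + 1·12·7 + 2·1·11 = 932 ≡ 9.
  α_i^2 mod 13 = [4, 9, 10, 1, 1].
  S_2 = Σ v_i α_i^2 r_i = 8·4·4 + 3·9·6 + 12·10·5 + 1·1·7 + 2·1·11 = 919 ≡ 9.
  S = (9, 9, 9) ≠ 0, so r is not a codeword (an error is present).
Step 3: locate the error. For a single error e at position i, S_ℓ = v_i·e·α_i^ℓ, so α_err = S_1/S_0.
  S_0^{−1} = 9^{−1} = 3 (mod 13), so α_err = 9·3 = 27 ≡ 1 = α_5. Error position i = 5.
  Consistency check: S_2/S_1 = 9·3 = 27 ≡ 1 = α_err ✓ (single-error assumption holds).
Step 4: error magnitude e = S_0/v_5 = S_0·∏_{j≠5}(α_5 − α_j) = 9·7 = 63 ≡ 11 (mod 13).
Step 5: correct position 5: c_5 = r_5 − e = 11 − 11 ≡ 0 (mod 13). Hence c = [4, 6, 5, 7, 0].
  Check: interpolating c through the α_i gives m(x) = 10 + 3·x (degree < 2) with m(α_i) = c_i for every i, so c is indeed a codeword.


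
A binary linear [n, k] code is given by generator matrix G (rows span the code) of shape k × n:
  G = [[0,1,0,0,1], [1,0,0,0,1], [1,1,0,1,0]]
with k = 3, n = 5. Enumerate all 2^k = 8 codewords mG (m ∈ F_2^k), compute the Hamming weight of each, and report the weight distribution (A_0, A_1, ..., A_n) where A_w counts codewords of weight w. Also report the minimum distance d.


Weight distribution: A_0 = 1, A_1 = 1, A_2 = 3, A_3 = 3. Minimum distance d = 1.

Enumerate all 2^3 = 8 messages m ∈ F_2^3.
For each, compute codeword c = mG in F_2^5, then tally its weight.
  m = 000 → c = 00000, weight = 0.
  m = 100 → c = 01001, weight = 2.
  m = 010 → c = 10001, weight = 2.
  m = 110 → c = 11000, weight = 2.
  m = 001 → c = 11010, weight = 3.
  m = 101 → c = 10011, weight = 3.
  m = 011 → c = 01011, weight = 3.
  m = 111 → c = 00010, weight = 1.
Tally weights:
  weight 0: 1 codewords.
  weight 1: 1 codewords.
  weight 2: 3 codewords.
  weight 3: 3 codewords.
Minimum distance d = smallest w > 0 with A_w > 0 = 1.
Sanity: Σ A_w = 8 = 2^3 = 8 ✓.


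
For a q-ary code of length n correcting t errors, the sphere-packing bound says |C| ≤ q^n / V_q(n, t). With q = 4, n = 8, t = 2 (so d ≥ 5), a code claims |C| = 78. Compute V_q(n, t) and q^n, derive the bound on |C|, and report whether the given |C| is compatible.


V_q(n, t) = 277, q^n = 65536, Hamming bound = 236, |C| = 78 ≤ bound (satisfied).

Step 1: Compute V_q(n, t) = Σ_{j=0}^2 C(n, j) (q−1)^j.
  j = 0: C(8,0)·(3)^0 = 1·1 = 1.
  j = 1: C(8,1)·(3)^1 = 8·3 = 24.
  j = 2: C(8,2)·(3)^2 = 28·9 = 252.
  V_q(n, t) = 1 + 24 + 252 = 277.
Step 2: q^n = 4^8 = 65536.
Step 3: Hamming bound ⌊q^n / V_q(n,t)⌋ = ⌊65536/277⌋ = 236.
Step 4: Compare |C| = 78 to 236: satisfied.
The claimed |C| lies below the Hamming bound.


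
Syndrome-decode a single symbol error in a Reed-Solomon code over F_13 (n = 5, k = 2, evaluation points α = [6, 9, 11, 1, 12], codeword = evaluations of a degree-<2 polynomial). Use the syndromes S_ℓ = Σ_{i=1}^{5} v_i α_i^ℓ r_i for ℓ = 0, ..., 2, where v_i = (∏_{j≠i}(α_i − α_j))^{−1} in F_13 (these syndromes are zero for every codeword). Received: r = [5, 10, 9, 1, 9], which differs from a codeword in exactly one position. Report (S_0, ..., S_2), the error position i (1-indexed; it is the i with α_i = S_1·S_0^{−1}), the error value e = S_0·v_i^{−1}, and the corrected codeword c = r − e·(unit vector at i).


S = (11, 2, 11), error at position 5, error magnitude e = 7, c = [5, 10, 9, 1, 2].

Step 1: column multipliers v_i = (∏_{j≠i}(α_i − α_j))^{−1} mod 13.
  i = 1 (α = 6): (6−9)(6−11)(6−1)(6−12) = (−3)·(−5)·5·(−6) = −450 ≡ 5, so v_1 = 5^{−1} = 8 (mod 13).
  i = 2 (α = 9): (9−6)(9−11)(9−1)(9−12) = 3·(−2)·8·(−3) = 144 ≡ 1, so v_2 = 1^{−1} = 1 (mod 13).
  i = 3 (α = 11): (11−6)(11−9)(11−1)(11−12) = 5·2·10·(−1) = −100 ≡ 4, so v_3 = 4^{−1} = 10 (mod 13).
  i = 4 (α = 1): (1−6)(1−9)(1−11)(1−12) = (−5)·(−8)·(−10)·(−11) = 4400 ≡ 6, so v_4 = 6^{−1} = 11 (mod 13).
  i = 5 (α = 12): (12−6)(12−9)(12−11)(12−1) = 6·3·1·11 = 198 ≡ 3, so v_5 = 3^{−1} = 9 (mod 13).
  v = [8, 1, 10, 11, 9].
Step 2: syndromes of r = [5, 10, 9, 1, 9] (all sums mod 13).
  S_0 = Σ v_i r_i = 8·5 + 1·10 + 10·9 + 11·1 + 9·9 = 232 ≡ 11.
  S_1 = Σ v_i α_i r_i = 8·6·5 + 1·9·10 + 10·11·9 + 11·1·1 + 9·12·9 = 2303 ≡ 2.
  α_i^2 mod 13 = [10, 3, 4, 1, 1].
  S_2 = Σ v_i α_i^2 r_i = 8·10·5 + 1·3·10 + 10·4·9 + 11·1·1 + 9·1·9 = 882 ≡ 11.
  S = (11, 2, 11) ≠ 0, so r is not a codeword (an error is present).
Step 3: locate the error. For a single error e at position i, S_ℓ = v_i·e·α_i^ℓ, so α_err = S_1/S_0.
  S_0^{−1} = 11^{−1} = 6 (mod 13), so α_err = 2·6 = 12 ≡ 12 = α_5. Error position i = 5.
  Consistency check: S_2/S_1 = 11·7 = 77 ≡ 12 = α_err ✓ (single-error assumption holds).
Step 4: error magnitude e = S_0/v_5 = S_0·∏_{j≠5}(α_5 − α_j) = 11·3 = 33 ≡ 7 (mod 13).
Step 5: correct position 5: c_5 = r_5 − e = 9 − 7 ≡ 2 (mod 13). Hence c = [5, 10, 9, 1, 2].
  Check: interpolating c through the α_i gives m(x) = 8 + 6·x (degree < 2) with m(α_i) = c_i for every i, so c is indeed a codeword.


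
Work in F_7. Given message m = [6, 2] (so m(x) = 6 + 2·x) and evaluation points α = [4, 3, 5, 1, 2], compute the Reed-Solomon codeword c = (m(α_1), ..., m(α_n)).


c = [0, 5, 2, 1, 3]

Message polynomial: m(x) = 6 + 2·x (mod 7).
For each evaluation point α_i, compute m(α_i) mod 7:
  α_1 = 4: Horner steps 2 → 0, so m(4) = 0.
  α_2 = 3: Horner steps 2 → 5, so m(3) = 5.
  α_3 = 5: Horner steps 2 → 2, so m(5) = 2.
  α_4 = 1: Horner steps 2 → 1, so m(1) = 1.
  α_5 = 2: Horner steps 2 → 3, so m(2) = 3.
Codeword c = [0, 5, 2, 1, 3] ∈ F_7^5.


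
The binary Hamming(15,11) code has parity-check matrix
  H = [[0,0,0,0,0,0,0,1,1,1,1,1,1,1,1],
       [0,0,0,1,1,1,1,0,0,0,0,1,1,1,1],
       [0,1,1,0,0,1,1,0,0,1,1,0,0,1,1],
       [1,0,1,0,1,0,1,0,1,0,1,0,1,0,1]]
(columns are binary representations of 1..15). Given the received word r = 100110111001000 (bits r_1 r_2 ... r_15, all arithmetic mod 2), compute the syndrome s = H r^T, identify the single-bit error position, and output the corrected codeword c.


s = (1, 0, 1, 0)^T, error position = 10, corrected codeword c = 100110111101000

Compute s = H r^T mod 2 one row at a time:
  s_1 = 1 + 1 + 0 + 0 + 1 + 0 + 0 + 0 = 3 ≡ 1 (mod 2).
  s_2 = 1 + 1 + 0 + 1 + 1 + 0 + 0 + 0 = 4 ≡ 0 (mod 2).
  s_3 = 0 + 0 + 0 + 1 + 0 + 0 + 0 + 0 = 1 ≡ 1 (mod 2).
  s_4 = 1 + 0 + 1 + 1 + 1 + 0 + 0 + 0 = 4 ≡ 0 (mod 2).
s = (1, 0, 1, 0)^T — this equals column 10 of H (binary 1010), so error is at position 10.
Correct: flip bit 10 of r = 100110111001000 to get c = 100110111101000.


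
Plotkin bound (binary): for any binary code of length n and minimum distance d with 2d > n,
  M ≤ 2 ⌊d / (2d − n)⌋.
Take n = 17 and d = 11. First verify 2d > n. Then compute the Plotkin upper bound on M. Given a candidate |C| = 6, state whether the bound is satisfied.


Plotkin bound M ≤ 4; given |C| = 6 > bound (violated).

Check applicability: 2d = 22, n = 17.
2d − n = 5 > 0, so Plotkin applies.
Compute d/(2d−n) = 11/5 ≈ 2.2000.
⌊d/(2d−n)⌋ = 2.
Plotkin bound: M ≤ 2·2 = 4.
Given |C| = 6, check: VIOLATED.
This |C| is above the Plotkin bound, so no binary code with n = 17, d = 11 and 6 codewords exists.


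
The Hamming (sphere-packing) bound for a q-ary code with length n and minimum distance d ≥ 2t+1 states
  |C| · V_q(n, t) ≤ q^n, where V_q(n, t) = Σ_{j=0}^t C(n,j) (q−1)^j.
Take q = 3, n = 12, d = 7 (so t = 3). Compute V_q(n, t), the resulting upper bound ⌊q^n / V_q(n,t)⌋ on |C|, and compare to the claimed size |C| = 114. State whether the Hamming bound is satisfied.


V_q(n, t) = 2049, q^n = 531441, Hamming bound = 259, |C| = 114 ≤ bound (satisfied).

Step 1: Compute V_q(n, t) = Σ_{j=0}^3 C(n, j) (q−1)^j.
  j = 0: C(12,0)·(2)^0 = 1·1 = 1.
  j = 1: C(12,1)·(2)^1 = 12·2 = 24.
  j = 2: C(12,2)·(2)^2 = 66·4 = 264.
  j = 3: C(12,3)·(2)^3 = 220·8 = 1760.
  V_q(n, t) = 1 + 24 + 264 + 1760 = 2049.
Step 2: q^n = 3^12 = 531441.
Step 3: Hamming bound ⌊q^n / V_q(n,t)⌋ = ⌊531441/2049⌋ = 259.
Step 4: Compare |C| = 114 to 259: satisfied.
The claimed |C| lies below the Hamming bound.


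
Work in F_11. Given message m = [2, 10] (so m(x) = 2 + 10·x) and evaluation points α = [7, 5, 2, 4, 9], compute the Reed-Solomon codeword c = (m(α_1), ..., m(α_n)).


c = [6, 8, 0, 9, 4]

Message polynomial: m(x) = 2 + 10·x (mod 11).
For each evaluation point α_i, compute m(α_i) mod 11:
  α_1 = 7: Horner steps 10 → 6, so m(7) = 6.
  α_2 = 5: Horner steps 10 → 8, so m(5) = 8.
  α_3 = 2: Horner steps 10 → 0, so m(2) = 0.
  α_4 = 4: Horner steps 10 → 9, so m(4) = 9.
  α_5 = 9: Horner steps 10 → 4, so m(9) = 4.
Codeword c = [6, 8, 0, 9, 4] ∈ F_11^5.


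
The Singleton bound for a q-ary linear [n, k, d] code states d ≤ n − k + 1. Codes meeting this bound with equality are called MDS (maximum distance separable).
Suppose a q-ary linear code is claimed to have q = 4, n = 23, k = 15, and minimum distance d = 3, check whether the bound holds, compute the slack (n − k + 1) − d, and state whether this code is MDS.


Singleton RHS = n − k + 1 = 9, slack = 6, bound satisfied, not MDS.

Singleton bound: d ≤ n − k + 1.
Here n = 23, k = 15, so n − k + 1 = 9.
Given d = 3, check d ≤ 9: YES.
Slack = (n − k + 1) − d = 6.
The code is NOT MDS (slack = 6 > 0).
Description: the claimed parameters are [23, 15, 3]_4; such a code would be non-MDS.


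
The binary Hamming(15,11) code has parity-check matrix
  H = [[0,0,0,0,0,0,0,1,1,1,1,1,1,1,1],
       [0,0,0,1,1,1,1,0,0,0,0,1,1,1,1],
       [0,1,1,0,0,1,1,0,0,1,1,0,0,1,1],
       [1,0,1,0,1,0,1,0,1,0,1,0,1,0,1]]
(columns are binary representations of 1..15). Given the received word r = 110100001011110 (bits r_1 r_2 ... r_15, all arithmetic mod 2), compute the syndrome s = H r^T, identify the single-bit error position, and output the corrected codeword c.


s = (1, 0, 1, 0)^T, error position = 10, corrected codeword c = 110100001111110

Compute s = H r^T mod 2 one row at a time:
  s_1 = 0 + 1 + 0 + 1 + 1 + 1 + 1 + 0 = 5 ≡ 1 (mod 2).
  s_2 = 1 + 0 + 0 + 0 + 1 + 1 + 1 + 0 = 4 ≡ 0 (mod 2).
  s_3 = 1 + 0 + 0 + 0 + 0 + 1 + 1 + 0 = 3 ≡ 1 (mod 2).
  s_4 = 1 + 0 + 0 + 0 + 1 + 1 + 1 + 0 = 4 ≡ 0 (mod 2).
s = (1, 0, 1, 0)^T — this equals column 10 of H (binary 1010), so error is at position 10.
Correct: flip bit 10 of r = 110100001011110 to get c = 110100001111110.


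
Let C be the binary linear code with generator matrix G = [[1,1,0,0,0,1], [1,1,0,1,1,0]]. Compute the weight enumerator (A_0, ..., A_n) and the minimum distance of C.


Weight distribution: A_0 = 1, A_3 = 2, A_4 = 1. Minimum distance d = 3.

Enumerate all 2^2 = 4 messages m ∈ F_2^2.
For each, compute codeword c = mG in F_2^6, then tally its weight.
  m = 00 → c = 000000, weight = 0.
  m = 10 → c = 110001, weight = 3.
  m = 01 → c = 110110, weight = 4.
  m = 11 → c = 000111, weight = 3.
Tally weights:
  weight 0: 1 codewords.
  weight 3: 2 codewords.
  weight 4: 1 codewords.
Minimum distance d = smallest w > 0 with A_w > 0 = 3.
Sanity: Σ A_w = 4 = 2^2 = 4 ✓.


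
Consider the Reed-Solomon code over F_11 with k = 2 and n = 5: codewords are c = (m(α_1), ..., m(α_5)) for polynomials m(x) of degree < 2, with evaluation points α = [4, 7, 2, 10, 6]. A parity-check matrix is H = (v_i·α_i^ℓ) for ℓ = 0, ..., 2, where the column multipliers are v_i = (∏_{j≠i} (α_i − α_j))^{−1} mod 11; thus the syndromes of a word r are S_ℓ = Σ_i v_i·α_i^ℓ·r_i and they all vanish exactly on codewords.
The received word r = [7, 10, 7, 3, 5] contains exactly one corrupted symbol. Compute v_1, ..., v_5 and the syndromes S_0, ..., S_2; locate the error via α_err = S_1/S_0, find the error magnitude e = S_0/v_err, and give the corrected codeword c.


S = (9, 3, 1), error at position 1, error magnitude e = 1, c = [6, 10, 7, 3, 5].

Step 1: column multipliers v_i = (∏_{j≠i}(α_i − α_j))^{−1} mod 11.
  i = 1 (α = 4): (4−7)(4−2)(4−10)(4−6) = (−3)·2·(−6)·(−2) = −72 ≡ 5, so v_1 = 5^{−1} = 9 (mod 11).
  i = 2 (α = 7): (7−4)(7−2)(7−10)(7−6) = 3·5·(−3)·1 = −45 ≡ 10, so v_2 = 10^{−1} = 10 (mod 11).
  i = 3 (α = 2): (2−4)(2−7)(2−10)(2−6) = (−2)·(−5)·(−8)·(−4) = 320 ≡ 1, so v_3 = 1^{−1} = 1 (mod 11).
  i = 4 (α = 10): (10−4)(10−7)(10−2)(10−6) = 6·3·8·4 = 576 ≡ 4, so v_4 = 4^{−1} = 3 (mod 11).
  i = 5 (α = 6): (6−4)(6−7)(6−2)(6−10) = 2·(−1)·4·(−4) = 32 ≡ 10, so v_5 = 10^{−1} = 10 (mod 11).
  v = [9, 10, 1, 3, 10].
Step 2: syndromes of r = [7, 10, 7, 3, 5] (all sums mod 11).
  S_0 = Σ v_i r_i = 9·7 + 10·10 + 1·7 + 3·3 + 10·5 = 229 ≡ 9.
  S_1 = Σ v_i α_i r_i = 9·4·7 + 10·7·10 + 1·2·7 + 3·10·3 + 10·6·5 = 1356 ≡ 3.
  α_i^2 mod 11 = [5, 5, 4, 1, 3].
  S_2 = Σ v_i α_i^2 r_i = 9·5·7 + 10·5·10 + 1·4·7 + 3·1·3 + 10·3·5 = 1002 ≡ 1.
  S = (9, 3, 1) ≠ 0, so r is not a codeword (an error is present).
Step 3: locate the error. For a single error e at position i, S_ℓ = v_i·e·α_i^ℓ, so α_err = S_1/S_0.
  S_0^{−1} = 9^{−1} = 5 (mod 11), so α_err = 3·5 = 15 ≡ 4 = α_1. Error position i = 1.
  Consistency check: S_2/S_1 = 1·4 = 4 ≡ 4 = α_err ✓ (single-error assumption holds).
Step 4: error magnitude e = S_0/v_1 = S_0·∏_{j≠1}(α_1 − α_j) = 9·5 = 45 ≡ 1 (mod 11).
Step 5: correct position 1: c_1 = r_1 − e = 7 − 1 ≡ 6 (mod 11). Hence c = [6, 10, 7, 3, 5].
  Check: interpolating c through the α_i gives m(x) = 8 + 5·x (degree < 2) with m(α_i) = c_i for every i, so c is indeed a codeword.


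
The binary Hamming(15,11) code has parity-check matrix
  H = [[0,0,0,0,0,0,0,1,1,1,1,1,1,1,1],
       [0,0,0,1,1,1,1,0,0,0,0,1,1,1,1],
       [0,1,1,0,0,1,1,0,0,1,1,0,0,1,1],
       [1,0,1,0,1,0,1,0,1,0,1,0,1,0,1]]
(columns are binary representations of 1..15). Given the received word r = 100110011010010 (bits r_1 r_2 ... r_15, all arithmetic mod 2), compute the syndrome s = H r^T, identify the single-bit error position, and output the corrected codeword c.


s = (0, 1, 0, 0)^T, error position = 4, corrected codeword c = 100010011010010

Compute s = H r^T mod 2 one row at a time:
  s_1 = 1 + 1 + 0 + 1 + 0 + 0 + 1 + 0 = 4 ≡ 0 (mod 2).
  s_2 = 1 + 1 + 0 + 0 + 0 + 0 + 1 + 0 = 3 ≡ 1 (mod 2).
  s_3 = 0 + 0 + 0 + 0 + 0 + 1 + 1 + 0 = 2 ≡ 0 (mod 2).
  s_4 = 1 + 0 + 1 + 0 + 1 + 1 + 0 + 0 = 4 ≡ 0 (mod 2).
s = (0, 1, 0, 0)^T — this equals column 4 of H (binary 0100), so error is at position 4.
Correct: flip bit 4 of r = 100110011010010 to get c = 100010011010010.


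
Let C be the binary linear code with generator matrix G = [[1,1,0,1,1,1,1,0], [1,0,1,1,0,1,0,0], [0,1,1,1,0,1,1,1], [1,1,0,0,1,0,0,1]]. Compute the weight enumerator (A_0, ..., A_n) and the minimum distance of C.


Weight distribution: A_0 = 1, A_2 = 2, A_4 = 9, A_6 = 4. Minimum distance d = 2.

Enumerate all 2^4 = 16 messages m ∈ F_2^4.
For each, compute codeword c = mG in F_2^8, then tally its weight.
  m = 0000 → c = 00000000, weight = 0.
  m = 1000 → c = 11011110, weight = 6.
  m = 0100 → c = 10110100, weight = 4.
  m = 1100 → c = 01101010, weight = 4.
  m = 0010 → c = 01110111, weight = 6.
  m = 1010 → c = 10101001, weight = 4.
  m = 0110 → c = 11000011, weight = 4.
  m = 1110 → c = 00011101, weight = 4.
  m = 0001 → c = 11001001, weight = 4.
  m = 1001 → c = 00010111, weight = 4.
  m = 0101 → c = 01111101, weight = 6.
  m = 1101 → c = 10100011, weight = 4.
  m = 0011 → c = 10111110, weight = 6.
  m = 1011 → c = 01100000, weight = 2.
  m = 0111 → c = 00001010, weight = 2.
  m = 1111 → c = 11010100, weight = 4.
Tally weights:
  weight 0: 1 codewords.
  weight 2: 2 codewords.
  weight 4: 9 codewords.
  weight 6: 4 codewords.
Minimum distance d = smallest w > 0 with A_w > 0 = 2.
Sanity: Σ A_w = 16 = 2^4 = 16 ✓.


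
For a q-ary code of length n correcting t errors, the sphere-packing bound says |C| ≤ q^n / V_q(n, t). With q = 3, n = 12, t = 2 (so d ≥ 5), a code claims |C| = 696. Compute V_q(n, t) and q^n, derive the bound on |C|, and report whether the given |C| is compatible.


V_q(n, t) = 289, q^n = 531441, Hamming bound = 1838, |C| = 696 ≤ bound (satisfied).

Step 1: Compute V_q(n, t) = Σ_{j=0}^2 C(n, j) (q−1)^j.
  j = 0: C(12,0)·(2)^0 = 1·1 = 1.
  j = 1: C(12,1)·(2)^1 = 12·2 = 24.
  j = 2: C(12,2)·(2)^2 = 66·4 = 264.
  V_q(n, t) = 1 + 24 + 264 = 289.
Step 2: q^n = 3^12 = 531441.
Step 3: Hamming bound ⌊q^n / V_q(n,t)⌋ = ⌊531441/289⌋ = 1838.
Step 4: Compare |C| = 696 to 1838: satisfied.
The claimed |C| lies below the Hamming bound.


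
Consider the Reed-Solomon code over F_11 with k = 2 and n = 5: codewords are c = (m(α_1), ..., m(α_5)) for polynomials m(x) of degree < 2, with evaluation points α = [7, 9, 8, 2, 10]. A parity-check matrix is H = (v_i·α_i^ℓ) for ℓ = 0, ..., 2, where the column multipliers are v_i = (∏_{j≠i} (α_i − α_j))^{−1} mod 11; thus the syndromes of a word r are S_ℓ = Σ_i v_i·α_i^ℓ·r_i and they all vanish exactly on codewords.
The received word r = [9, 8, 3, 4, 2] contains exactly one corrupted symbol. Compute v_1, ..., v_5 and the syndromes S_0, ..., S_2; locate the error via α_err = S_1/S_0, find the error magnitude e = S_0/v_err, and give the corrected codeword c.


S = (8, 5, 10), error at position 4, error magnitude e = 9, c = [9, 8, 3, 6, 2].

Step 1: column multipliers v_i = (∏_{j≠i}(α_i − α_j))^{−1} mod 11.
  i = 1 (α = 7): (7−9)(7−8)(7−2)(7−10) = (−2)·(−1)·5·(−3) = −30 ≡ 3, so v_1 = 3^{−1} = 4 (mod 11).
  i = 2 (α = 9): (9−7)(9−8)(9−2)(9−10) = 2·1·7·(−1) = −14 ≡ 8, so v_2 = 8^{−1} = 7 (mod 11).
  i = 3 (α = 8): (8−7)(8−9)(8−2)(8−10) = 1·(−1)·6·(−2) = 12 ≡ 1, so v_3 = 1^{−1} = 1 (mod 11).
  i = 4 (α = 2): (2−7)(2−9)(2−8)(2−10) = (−5)·(−7)·(−6)·(−8) = 1680 ≡ 8, so v_4 = 8^{−1} = 7 (mod 11).
  i = 5 (α = 10): (10−7)(10−9)(10−8)(10−2) = 3·1·2·8 = 48 ≡ 4, so v_5 = 4^{−1} = 3 (mod 11).
  v = [4, 7, 1, 7, 3].
Step 2: syndromes of r = [9, 8, 3, 4, 2] (all sums mod 11).
  S_0 = Σ v_i r_i = 4·9 + 7·8 + 1·3 + 7·4 + 3·2 = 129 ≡ 8.
  S_1 = Σ v_i α_i r_i = 4·7·9 + 7·9·8 + 1·8·3 + 7·2·4 + 3·10·2 = 896 ≡ 5.
  α_i^2 mod 11 = [5, 4, 9, 4, 1].
  S_2 = Σ v_i α_i^2 r_i = 4·5·9 + 7·4·8 + 1·9·3 + 7·4·4 + 3·1·2 = 549 ≡ 10.
  S = (8, 5, 10) ≠ 0, so r is not a codeword (an error is present).
Step 3: locate the error. For a single error e at position i, S_ℓ = v_i·e·α_i^ℓ, so α_err = S_1/S_0.
  S_0^{−1} = 8^{−1} = 7 (mod 11), so α_err = 5·7 = 35 ≡ 2 = α_4. Error position i = 4.
  Consistency check: S_2/S_1 = 10·9 = 90 ≡ 2 = α_err ✓ (single-error assumption holds).
Step 4: error magnitude e = S_0/v_4 = S_0·∏_{j≠4}(α_4 − α_j) = 8·8 = 64 ≡ 9 (mod 11).
Step 5: correct position 4: c_4 = r_4 − e = 4 − 9 ≡ 6 (mod 11). Hence c = [9, 8, 3, 6, 2].
  Check: interpolating c through the α_i gives m(x) = 7 + 5·x (degree < 2) with m(α_i) = c_i for every i, so c is indeed a codeword.
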